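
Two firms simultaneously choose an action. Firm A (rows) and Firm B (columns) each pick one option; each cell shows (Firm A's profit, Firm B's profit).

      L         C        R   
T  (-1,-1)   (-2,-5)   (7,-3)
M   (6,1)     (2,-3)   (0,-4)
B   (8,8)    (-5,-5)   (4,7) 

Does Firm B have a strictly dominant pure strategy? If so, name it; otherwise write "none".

L vs C: T: -1>-5, M: 1>-3, B: 8>-5.
L vs R: T: -1>-3, M: 1>-4, B: 8>7.
L strictly beats every other strategy against every opponent action, so it is strictly dominant.

L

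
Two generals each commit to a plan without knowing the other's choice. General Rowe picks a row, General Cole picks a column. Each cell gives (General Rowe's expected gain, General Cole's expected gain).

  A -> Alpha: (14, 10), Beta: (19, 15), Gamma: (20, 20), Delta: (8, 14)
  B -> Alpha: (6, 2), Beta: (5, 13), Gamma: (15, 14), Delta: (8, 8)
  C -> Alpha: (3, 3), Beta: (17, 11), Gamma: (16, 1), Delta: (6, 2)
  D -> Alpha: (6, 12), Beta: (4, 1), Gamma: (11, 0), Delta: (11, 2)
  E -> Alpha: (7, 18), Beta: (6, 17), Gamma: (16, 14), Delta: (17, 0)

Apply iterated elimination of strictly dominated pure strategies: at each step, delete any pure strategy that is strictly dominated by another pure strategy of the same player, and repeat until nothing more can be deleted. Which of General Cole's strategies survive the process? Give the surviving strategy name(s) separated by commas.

Gamma

General Rowe's strategy B is strictly dominated by E (Alpha: 7>6, Beta: 6>5, Gamma: 16>15, Delta: 17>8) and is removed.
Row C is eliminated: A beats it against every remaining column (Alpha: 14>3, Beta: 19>17, Gamma: 20>16, Delta: 8>6).
For General Rowe, E strictly dominates D on the remaining columns (Alpha: 7>6, Beta: 6>4, Gamma: 16>11, Delta: 17>11); eliminate D.
Column Delta is eliminated: Beta beats it against every remaining row (A: 15>14, E: 17>0).
For General Rowe, A strictly dominates E on the remaining columns (Alpha: 14>7, Beta: 19>6, Gamma: 20>16); eliminate E.
General Cole's strategy Alpha is strictly dominated by Beta (A: 15>10) and is removed.
General Cole's strategy Beta is strictly dominated by Gamma (A: 20>15) and is removed.
Among the remaining strategies, none is strictly dominated by another pure strategy of the same player, so the elimination stops.
Surviving strategies — General Rowe: {A}; General Cole: {Gamma}.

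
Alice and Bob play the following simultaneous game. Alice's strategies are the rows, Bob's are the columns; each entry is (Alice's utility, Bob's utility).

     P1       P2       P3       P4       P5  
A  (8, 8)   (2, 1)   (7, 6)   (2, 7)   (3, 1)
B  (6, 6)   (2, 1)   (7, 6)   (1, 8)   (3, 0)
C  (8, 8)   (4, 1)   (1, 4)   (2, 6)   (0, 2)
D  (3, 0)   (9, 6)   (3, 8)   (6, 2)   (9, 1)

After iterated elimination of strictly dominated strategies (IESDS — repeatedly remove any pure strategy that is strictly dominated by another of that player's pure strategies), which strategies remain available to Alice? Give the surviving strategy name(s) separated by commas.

A, B, C, D

For Bob, P3 strictly dominates P2 on the remaining rows (A: 6>1, B: 6>1, C: 4>1, D: 8>6); eliminate P2.
Column P5 is eliminated: P3 beats it against every remaining row (A: 6>1, B: 6>0, C: 4>2, D: 8>1).
Among the remaining strategies, none is strictly dominated by another pure strategy of the same player, so the elimination stops.
Surviving strategies — Alice: {A, B, C, D}; Bob: {P1, P3, P4}.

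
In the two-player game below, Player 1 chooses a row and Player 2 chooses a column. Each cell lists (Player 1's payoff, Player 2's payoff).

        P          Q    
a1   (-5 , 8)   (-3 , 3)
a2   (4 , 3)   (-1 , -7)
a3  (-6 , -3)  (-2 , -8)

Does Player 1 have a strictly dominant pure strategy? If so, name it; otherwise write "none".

a2 vs a1: P: 4>-5, Q: -1>-3.
a2 vs a3: P: 4>-6, Q: -1>-2.
a2 strictly beats every other strategy against every opponent action, so it is strictly dominant.

a2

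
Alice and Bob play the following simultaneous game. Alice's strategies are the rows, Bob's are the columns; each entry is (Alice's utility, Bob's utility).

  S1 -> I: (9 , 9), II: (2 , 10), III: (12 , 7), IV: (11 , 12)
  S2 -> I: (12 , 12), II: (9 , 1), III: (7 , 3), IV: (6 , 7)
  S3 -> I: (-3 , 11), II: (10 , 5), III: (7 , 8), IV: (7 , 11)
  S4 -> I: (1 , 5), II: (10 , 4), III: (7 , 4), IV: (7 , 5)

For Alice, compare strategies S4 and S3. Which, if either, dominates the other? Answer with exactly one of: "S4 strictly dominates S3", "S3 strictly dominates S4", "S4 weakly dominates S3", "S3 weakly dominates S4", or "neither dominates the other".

S4's payoffs vs S3's, by Bob's action — I: 1>-3, II: 10=10, III: 7=7, IV: 7=7.
S4 is at least as good everywhere and strictly better somewhere (tied only at II, III, IV), so S4 weakly but not strictly dominates S3.

S4 weakly dominates S3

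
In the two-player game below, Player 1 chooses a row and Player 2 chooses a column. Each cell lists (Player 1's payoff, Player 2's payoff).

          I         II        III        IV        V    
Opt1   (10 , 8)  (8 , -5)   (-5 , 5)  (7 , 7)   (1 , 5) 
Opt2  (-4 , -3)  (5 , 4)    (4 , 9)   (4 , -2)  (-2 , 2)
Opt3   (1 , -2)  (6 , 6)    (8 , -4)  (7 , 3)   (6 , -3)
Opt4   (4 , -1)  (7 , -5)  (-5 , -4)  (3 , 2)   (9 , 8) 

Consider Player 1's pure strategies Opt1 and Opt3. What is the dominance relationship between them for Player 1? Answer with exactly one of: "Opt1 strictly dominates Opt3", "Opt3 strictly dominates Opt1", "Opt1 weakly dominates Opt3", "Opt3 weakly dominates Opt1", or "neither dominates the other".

neither dominates the other

Opt1's payoffs vs Opt3's, by Player 2's action — I: 10>1, II: 8>6, III: -5<8, IV: 7=7, V: 1<6.
Opt1 does better at I, II but worse at III, V; neither strategy dominates the other.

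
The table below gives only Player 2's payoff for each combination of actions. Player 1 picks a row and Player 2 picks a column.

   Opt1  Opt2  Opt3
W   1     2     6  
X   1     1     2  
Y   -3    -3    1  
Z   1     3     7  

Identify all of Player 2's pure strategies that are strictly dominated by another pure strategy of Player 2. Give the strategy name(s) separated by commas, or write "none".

Opt1 is strictly dominated by Opt3 (W: 6>1, X: 2>1, Y: 1>-3, Z: 7>1).
Opt3 strictly dominates Opt2 — W: 6>2, X: 2>1, Y: 1>-3, Z: 7>3.
Opt3: no other strategy beats it everywhere (Opt1 at W (6>1); Opt2 at W (6>2)).

Opt1, Opt2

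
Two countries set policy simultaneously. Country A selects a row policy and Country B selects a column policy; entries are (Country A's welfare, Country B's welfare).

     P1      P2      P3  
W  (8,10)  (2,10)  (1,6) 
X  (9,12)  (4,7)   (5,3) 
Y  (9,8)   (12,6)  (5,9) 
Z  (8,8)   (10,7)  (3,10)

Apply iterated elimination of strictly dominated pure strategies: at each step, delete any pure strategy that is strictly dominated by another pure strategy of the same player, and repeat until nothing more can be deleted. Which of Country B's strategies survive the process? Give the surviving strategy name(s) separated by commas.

P1, P3

Row W is eliminated: X beats it against every remaining column (P1: 9>8, P2: 4>2, P3: 5>1).
For Country A, Y strictly dominates Z on the remaining columns (P1: 9>8, P2: 12>10, P3: 5>3); eliminate Z.
Column P2 is eliminated: P1 beats it against every remaining row (X: 12>7, Y: 8>6).
Among the remaining strategies, none is strictly dominated by another pure strategy of the same player, so the elimination stops.
Surviving strategies — Country A: {X, Y}; Country B: {P1, P3}.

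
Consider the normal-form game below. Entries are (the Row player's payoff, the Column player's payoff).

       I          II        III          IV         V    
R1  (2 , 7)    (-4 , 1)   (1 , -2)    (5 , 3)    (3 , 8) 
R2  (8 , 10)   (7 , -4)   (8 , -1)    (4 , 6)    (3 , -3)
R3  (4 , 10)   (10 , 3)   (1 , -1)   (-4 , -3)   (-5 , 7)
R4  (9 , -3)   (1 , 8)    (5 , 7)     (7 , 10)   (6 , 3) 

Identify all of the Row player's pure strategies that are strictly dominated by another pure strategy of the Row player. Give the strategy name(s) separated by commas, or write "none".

R1

R4 strictly dominates R1 — I: 9>2, II: 1>-4, III: 5>1, IV: 7>5, V: 6>3.
R2: no other strategy beats it everywhere (R1 at I (8>2); R3 at I (8>4); R4 at II (7>1)).
Nothing dominates R3: R1 at I (4>2); R2 at II (10>7); R4 at II (10>1).
R4: no other strategy beats it everywhere (R1 at I (9>2); R2 at I (9>8); R3 at I (9>4)).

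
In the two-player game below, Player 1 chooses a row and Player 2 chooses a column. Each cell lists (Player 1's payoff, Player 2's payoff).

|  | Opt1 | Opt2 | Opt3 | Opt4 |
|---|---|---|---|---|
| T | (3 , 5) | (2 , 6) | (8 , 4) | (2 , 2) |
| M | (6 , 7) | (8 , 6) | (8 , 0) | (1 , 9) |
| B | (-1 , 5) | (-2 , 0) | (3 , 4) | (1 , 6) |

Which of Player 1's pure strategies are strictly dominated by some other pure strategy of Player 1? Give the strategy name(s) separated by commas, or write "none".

T: no other strategy beats it everywhere (M at Opt3 (8=8); B at Opt1 (3>-1)).
M: no other strategy beats it everywhere (T at Opt1 (6>3); B at Opt1 (6>-1)).
B: dominated, since T does at least as well everywhere (Opt1: 3>-1, Opt2: 2>-2, Opt3: 8>3, Opt4: 2>1).

B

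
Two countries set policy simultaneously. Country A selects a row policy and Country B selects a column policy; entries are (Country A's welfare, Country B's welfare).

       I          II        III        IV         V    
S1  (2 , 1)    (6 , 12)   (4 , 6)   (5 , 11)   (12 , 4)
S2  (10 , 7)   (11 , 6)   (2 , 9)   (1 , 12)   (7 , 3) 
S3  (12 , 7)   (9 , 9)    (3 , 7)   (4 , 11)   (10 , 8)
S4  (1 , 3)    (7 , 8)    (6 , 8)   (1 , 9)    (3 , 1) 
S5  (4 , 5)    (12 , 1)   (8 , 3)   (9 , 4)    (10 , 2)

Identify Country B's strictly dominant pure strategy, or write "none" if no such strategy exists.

none

I fails to dominate II at S1 (1<12).
II fails to dominate I at S2 (6<7).
III fails to dominate I at S3 (7=7).
IV fails to dominate I at S5 (4<5).
V fails to dominate I at S2 (3<7).
No single strategy dominates all the others.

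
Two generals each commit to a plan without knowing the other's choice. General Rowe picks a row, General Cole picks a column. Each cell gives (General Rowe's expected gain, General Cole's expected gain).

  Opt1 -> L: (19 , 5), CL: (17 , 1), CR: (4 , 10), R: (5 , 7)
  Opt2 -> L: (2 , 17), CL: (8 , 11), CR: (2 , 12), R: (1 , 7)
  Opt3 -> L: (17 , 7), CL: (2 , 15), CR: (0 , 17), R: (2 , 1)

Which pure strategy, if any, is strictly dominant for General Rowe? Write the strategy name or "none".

Opt1 vs Opt2: L: 19>2, CL: 17>8, CR: 4>2, R: 5>1.
Opt1 vs Opt3: L: 19>17, CL: 17>2, CR: 4>0, R: 5>2.
Opt1 strictly beats every other strategy against every opponent action, so it is strictly dominant.

Opt1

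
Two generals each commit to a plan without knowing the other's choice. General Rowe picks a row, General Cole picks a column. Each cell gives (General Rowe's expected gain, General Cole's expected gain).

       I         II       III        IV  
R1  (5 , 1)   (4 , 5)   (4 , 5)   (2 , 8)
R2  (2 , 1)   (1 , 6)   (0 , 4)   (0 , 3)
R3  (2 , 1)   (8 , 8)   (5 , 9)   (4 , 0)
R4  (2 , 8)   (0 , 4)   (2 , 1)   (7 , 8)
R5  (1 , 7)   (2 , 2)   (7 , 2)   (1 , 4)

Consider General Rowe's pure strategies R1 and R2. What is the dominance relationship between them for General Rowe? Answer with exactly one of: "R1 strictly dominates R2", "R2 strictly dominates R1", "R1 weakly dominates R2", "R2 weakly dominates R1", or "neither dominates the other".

R1 strictly dominates R2

R1's payoffs vs R2's, by General Cole's action — I: 5>2, II: 4>1, III: 4>0, IV: 2>0.
Every comparison favours R1, so R1 strictly dominates R2.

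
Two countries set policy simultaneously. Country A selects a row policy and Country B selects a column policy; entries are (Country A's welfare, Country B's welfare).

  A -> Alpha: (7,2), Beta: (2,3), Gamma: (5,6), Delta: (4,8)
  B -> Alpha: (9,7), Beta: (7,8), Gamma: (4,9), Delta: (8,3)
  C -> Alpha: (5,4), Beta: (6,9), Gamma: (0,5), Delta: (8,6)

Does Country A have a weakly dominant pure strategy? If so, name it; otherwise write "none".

none

A fails to dominate B at Alpha (7<9).
B fails to dominate A at Gamma (4<5).
C fails to dominate A at Alpha (5<7).
No single strategy dominates all the others.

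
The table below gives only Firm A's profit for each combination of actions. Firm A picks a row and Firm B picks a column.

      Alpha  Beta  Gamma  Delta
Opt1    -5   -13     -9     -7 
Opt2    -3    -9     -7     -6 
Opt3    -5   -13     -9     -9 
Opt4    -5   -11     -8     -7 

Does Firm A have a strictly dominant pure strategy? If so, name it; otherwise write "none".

Opt2 vs Opt1: Alpha: -3>-5, Beta: -9>-13, Gamma: -7>-9, Delta: -6>-7.
Opt2 vs Opt3: Alpha: -3>-5, Beta: -9>-13, Gamma: -7>-9, Delta: -6>-9.
Opt2 vs Opt4: Alpha: -3>-5, Beta: -9>-11, Gamma: -7>-8, Delta: -6>-7.
Opt2 strictly beats every other strategy against every opponent action, so it is strictly dominant.

Opt2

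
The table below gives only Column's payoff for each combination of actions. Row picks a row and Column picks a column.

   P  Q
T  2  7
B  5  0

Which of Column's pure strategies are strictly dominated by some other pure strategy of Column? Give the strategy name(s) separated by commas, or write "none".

none

Nothing dominates P: Q at B (5>0).
Nothing dominates Q: P at T (7>2).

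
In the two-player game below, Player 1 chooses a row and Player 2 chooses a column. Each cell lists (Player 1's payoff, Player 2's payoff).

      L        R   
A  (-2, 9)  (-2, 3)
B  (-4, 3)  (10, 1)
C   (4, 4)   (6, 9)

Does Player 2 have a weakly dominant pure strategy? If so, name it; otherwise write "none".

L fails to dominate R at C (4<9).
R fails to dominate L at A (3<9).
No single strategy dominates all the others.

none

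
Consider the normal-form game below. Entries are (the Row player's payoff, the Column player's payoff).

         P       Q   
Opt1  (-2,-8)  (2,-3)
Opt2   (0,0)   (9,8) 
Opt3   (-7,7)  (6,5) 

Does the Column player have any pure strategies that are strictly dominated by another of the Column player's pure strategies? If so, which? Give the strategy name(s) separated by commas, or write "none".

none

P is not dominated — it holds its own against Q at Opt3 (7>5).
Nothing dominates Q: P at Opt1 (-3>-8).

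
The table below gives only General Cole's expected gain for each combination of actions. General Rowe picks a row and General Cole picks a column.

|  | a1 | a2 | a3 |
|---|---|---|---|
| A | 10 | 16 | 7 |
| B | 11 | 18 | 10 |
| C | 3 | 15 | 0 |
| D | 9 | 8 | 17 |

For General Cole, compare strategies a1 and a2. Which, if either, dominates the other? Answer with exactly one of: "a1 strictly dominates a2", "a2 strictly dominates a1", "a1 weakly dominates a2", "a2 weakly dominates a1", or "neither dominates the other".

a1's payoffs vs a2's, by General Rowe's action — A: 10<16, B: 11<18, C: 3<15, D: 9>8.
a1 does better at D but worse at A, B, C; neither strategy dominates the other.

neither dominates the other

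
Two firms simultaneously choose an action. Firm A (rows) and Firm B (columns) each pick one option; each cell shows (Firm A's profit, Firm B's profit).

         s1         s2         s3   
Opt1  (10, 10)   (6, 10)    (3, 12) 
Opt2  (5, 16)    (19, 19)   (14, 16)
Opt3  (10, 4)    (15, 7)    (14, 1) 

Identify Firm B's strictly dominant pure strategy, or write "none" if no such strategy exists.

s1 fails to dominate s2 at Opt1 (10=10).
s2 fails to dominate s1 at Opt1 (10=10).
s3 fails to dominate s1 at Opt2 (16=16).
No single strategy dominates all the others.

none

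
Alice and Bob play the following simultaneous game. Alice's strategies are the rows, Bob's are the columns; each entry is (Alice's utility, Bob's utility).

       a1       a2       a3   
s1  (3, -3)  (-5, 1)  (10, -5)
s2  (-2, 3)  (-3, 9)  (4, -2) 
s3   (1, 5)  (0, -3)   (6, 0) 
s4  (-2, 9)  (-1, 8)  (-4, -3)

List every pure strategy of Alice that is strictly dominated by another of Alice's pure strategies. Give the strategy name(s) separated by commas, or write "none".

s2, s4

s1 is not dominated — it holds its own against s2 at a1 (3>-2); s3 at a1 (3>1); s4 at a1 (3>-2).
s2 is strictly dominated by s3 (a1: 1>-2, a2: 0>-3, a3: 6>4).
Nothing dominates s3: s1 at a2 (0>-5); s2 at a1 (1>-2); s4 at a1 (1>-2).
s4 is strictly dominated by s3 (a1: 1>-2, a2: 0>-1, a3: 6>-4).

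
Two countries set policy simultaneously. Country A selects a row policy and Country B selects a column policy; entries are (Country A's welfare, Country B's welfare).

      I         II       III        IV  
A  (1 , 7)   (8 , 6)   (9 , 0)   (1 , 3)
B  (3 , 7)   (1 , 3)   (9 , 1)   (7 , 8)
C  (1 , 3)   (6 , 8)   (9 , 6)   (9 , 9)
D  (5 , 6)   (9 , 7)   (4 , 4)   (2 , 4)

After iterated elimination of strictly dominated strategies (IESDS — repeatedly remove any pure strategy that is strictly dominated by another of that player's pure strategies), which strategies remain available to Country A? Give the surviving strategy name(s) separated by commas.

B, C, D

For Country B, II strictly dominates III on the remaining rows (A: 6>0, B: 3>1, C: 8>6, D: 7>4); eliminate III.
For Country A, D strictly dominates A on the remaining columns (I: 5>1, II: 9>8, IV: 2>1); eliminate A.
Among the remaining strategies, none is strictly dominated by another pure strategy of the same player, so the elimination stops.
Surviving strategies — Country A: {B, C, D}; Country B: {I, II, IV}.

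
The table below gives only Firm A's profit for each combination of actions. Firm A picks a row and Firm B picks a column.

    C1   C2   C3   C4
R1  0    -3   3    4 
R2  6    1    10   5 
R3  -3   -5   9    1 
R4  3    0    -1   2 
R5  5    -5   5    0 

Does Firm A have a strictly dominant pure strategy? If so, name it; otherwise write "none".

R2

R2 vs R1: C1: 6>0, C2: 1>-3, C3: 10>3, C4: 5>4.
R2 vs R3: C1: 6>-3, C2: 1>-5, C3: 10>9, C4: 5>1.
R2 vs R4: C1: 6>3, C2: 1>0, C3: 10>-1, C4: 5>2.
R2 vs R5: C1: 6>5, C2: 1>-5, C3: 10>5, C4: 5>0.
R2 strictly beats every other strategy against every opponent action, so it is strictly dominant.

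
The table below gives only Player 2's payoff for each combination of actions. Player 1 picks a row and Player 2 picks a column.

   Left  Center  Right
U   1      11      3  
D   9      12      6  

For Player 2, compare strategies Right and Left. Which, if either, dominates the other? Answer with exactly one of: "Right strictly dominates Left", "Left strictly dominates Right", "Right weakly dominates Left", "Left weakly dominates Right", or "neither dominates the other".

neither dominates the other

Compare Right to Left across every action of Player 1: U: 3>1, D: 6<9.
Right does better at U but worse at D; neither strategy dominates the other.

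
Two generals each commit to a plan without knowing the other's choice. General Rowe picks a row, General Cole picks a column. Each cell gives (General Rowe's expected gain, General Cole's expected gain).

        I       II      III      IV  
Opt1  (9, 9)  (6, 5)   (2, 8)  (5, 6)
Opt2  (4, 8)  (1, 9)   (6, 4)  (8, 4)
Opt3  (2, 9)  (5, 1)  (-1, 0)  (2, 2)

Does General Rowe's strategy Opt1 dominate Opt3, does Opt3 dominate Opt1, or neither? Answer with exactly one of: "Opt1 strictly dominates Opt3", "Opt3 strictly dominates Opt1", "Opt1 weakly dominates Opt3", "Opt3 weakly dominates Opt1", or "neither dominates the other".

Opt1's payoffs vs Opt3's, by General Cole's action — I: 9>2, II: 6>5, III: 2>-1, IV: 5>2.
Opt1 gives a strictly higher payoff against every action of General Cole, so Opt1 strictly dominates Opt3.

Opt1 strictly dominates Opt3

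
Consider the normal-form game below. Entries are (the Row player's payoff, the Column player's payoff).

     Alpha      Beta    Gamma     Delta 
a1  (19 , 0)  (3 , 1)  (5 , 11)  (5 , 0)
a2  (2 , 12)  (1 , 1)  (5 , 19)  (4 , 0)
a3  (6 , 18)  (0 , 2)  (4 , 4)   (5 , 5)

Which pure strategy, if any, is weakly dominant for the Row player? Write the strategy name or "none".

a1 vs a2: Alpha: 19>2, Beta: 3>1, Gamma: 5=5, Delta: 5>4.
a1 vs a3: Alpha: 19>6, Beta: 3>0, Gamma: 5>4, Delta: 5=5.
a1 is at least as good as every other strategy against every opponent action, so it is weakly dominant.

a1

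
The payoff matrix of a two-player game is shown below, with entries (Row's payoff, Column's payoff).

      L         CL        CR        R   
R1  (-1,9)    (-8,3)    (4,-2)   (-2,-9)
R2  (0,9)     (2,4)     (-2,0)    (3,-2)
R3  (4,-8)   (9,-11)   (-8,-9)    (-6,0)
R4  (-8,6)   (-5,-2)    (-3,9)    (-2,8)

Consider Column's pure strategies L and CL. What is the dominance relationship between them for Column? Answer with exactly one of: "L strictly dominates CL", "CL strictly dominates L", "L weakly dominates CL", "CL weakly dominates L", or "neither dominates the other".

L's payoffs vs CL's, by Row's action — R1: 9>3, R2: 9>4, R3: -8>-11, R4: 6>-2.
Every comparison favours L, so L strictly dominates CL.

L strictly dominates CL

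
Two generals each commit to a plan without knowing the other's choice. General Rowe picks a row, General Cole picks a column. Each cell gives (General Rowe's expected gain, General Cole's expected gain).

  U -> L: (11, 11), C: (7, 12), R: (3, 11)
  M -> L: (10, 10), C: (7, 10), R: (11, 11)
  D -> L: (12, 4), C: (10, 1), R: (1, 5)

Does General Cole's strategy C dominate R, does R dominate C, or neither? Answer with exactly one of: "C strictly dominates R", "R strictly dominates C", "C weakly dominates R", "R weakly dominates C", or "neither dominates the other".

C's payoffs vs R's, by General Rowe's action — U: 12>11, M: 10<11, D: 1<5.
C does better at U but worse at M, D; neither strategy dominates the other.

neither dominates the other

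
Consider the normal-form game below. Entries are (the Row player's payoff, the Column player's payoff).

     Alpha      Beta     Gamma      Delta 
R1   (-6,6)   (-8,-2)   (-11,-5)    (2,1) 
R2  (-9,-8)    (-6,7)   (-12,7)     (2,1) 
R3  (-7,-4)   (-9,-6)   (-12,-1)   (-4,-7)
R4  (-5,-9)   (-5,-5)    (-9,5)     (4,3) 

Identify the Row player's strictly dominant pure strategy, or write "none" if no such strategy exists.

R4

R4 vs R1: Alpha: -5>-6, Beta: -5>-8, Gamma: -9>-11, Delta: 4>2.
R4 vs R2: Alpha: -5>-9, Beta: -5>-6, Gamma: -9>-12, Delta: 4>2.
R4 vs R3: Alpha: -5>-7, Beta: -5>-9, Gamma: -9>-12, Delta: 4>-4.
R4 strictly beats every other strategy against every opponent action, so it is strictly dominant.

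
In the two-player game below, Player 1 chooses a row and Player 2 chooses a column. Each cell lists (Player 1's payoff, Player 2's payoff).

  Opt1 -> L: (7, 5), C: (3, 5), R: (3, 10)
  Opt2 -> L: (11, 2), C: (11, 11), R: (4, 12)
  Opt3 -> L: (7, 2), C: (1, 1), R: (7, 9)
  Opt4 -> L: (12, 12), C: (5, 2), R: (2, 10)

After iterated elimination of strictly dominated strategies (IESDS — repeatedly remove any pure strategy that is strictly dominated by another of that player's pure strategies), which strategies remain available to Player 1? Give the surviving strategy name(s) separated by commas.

Row Opt1 is eliminated: Opt2 beats it against every remaining column (L: 11>7, C: 11>3, R: 4>3).
Player 2's strategy C is strictly dominated by R (Opt2: 12>11, Opt3: 9>1, Opt4: 10>2) and is removed.
Among the remaining strategies, none is strictly dominated by another pure strategy of the same player, so the elimination stops.
Surviving strategies — Player 1: {Opt2, Opt3, Opt4}; Player 2: {L, R}.

Opt2, Opt3, Opt4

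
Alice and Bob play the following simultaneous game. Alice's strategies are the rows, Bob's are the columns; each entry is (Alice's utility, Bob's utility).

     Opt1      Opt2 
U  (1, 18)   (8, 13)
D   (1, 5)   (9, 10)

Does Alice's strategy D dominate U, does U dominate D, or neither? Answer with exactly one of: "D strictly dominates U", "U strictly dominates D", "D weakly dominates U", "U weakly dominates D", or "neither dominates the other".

D weakly dominates U

D's payoffs vs U's, by Bob's action — Opt1: 1=1, Opt2: 9>8.
D is at least as good everywhere and strictly better somewhere (tied only at Opt1), so D weakly but not strictly dominates U.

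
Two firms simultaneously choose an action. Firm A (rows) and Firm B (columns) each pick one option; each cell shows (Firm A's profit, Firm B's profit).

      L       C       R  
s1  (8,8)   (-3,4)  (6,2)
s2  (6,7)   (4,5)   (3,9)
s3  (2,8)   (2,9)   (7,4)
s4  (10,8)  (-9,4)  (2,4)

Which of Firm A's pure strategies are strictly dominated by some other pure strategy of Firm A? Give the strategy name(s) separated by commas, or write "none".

s1: no other strategy beats it everywhere (s2 at L (8>6); s3 at L (8>2); s4 at C (-3>-9)).
s2: no other strategy beats it everywhere (s1 at C (4>-3); s3 at L (6>2); s4 at C (4>-9)).
s3 is not dominated — it holds its own against s1 at C (2>-3); s2 at R (7>3); s4 at C (2>-9).
Nothing dominates s4: s1 at L (10>8); s2 at L (10>6); s3 at L (10>2).

none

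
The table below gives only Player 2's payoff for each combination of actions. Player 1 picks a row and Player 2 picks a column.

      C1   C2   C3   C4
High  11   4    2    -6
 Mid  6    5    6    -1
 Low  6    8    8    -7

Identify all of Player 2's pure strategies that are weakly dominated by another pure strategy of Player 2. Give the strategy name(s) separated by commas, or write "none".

C4

C1: no other strategy beats it everywhere (C2 at High (11>4); C3 at High (11>2); C4 at High (11>-6)).
C2: no other strategy beats it everywhere (C1 at Low (8>6); C3 at High (4>2); C4 at High (4>-6)).
Nothing dominates C3: C1 at Low (8>6); C2 at Mid (6>5); C4 at High (2>-6).
C4 is weakly dominated by C1 (High: 11>-6, Mid: 6>-1, Low: 6>-7).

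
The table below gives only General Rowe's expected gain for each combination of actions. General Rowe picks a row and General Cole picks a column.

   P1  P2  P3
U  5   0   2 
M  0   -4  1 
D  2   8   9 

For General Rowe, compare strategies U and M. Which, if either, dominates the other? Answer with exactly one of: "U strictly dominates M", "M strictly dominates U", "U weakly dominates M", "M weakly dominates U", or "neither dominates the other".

U strictly dominates M

U's payoffs vs M's, by General Cole's action — P1: 5>0, P2: 0>-4, P3: 2>1.
U gives a strictly higher payoff against each choice by General Cole, so U strictly dominates M.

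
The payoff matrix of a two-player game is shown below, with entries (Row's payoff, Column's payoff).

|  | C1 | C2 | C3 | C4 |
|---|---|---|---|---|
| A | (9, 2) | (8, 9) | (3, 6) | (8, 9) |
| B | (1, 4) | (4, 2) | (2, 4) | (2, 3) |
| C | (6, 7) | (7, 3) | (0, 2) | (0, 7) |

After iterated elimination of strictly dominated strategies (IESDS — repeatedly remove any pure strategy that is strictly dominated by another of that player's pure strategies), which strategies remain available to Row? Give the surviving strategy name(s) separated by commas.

A

Row B is eliminated: A beats it against every remaining column (C1: 9>1, C2: 8>4, C3: 3>2, C4: 8>2).
For Row, A strictly dominates C on the remaining columns (C1: 9>6, C2: 8>7, C3: 3>0, C4: 8>0); eliminate C.
For Column, C2 strictly dominates C1 on the remaining rows (A: 9>2); eliminate C1.
Column C3 is eliminated: C2 beats it against every remaining row (A: 9>6).
Among the remaining strategies, none is strictly dominated by another pure strategy of the same player, so the elimination stops.
Surviving strategies — Row: {A}; Column: {C2, C4}.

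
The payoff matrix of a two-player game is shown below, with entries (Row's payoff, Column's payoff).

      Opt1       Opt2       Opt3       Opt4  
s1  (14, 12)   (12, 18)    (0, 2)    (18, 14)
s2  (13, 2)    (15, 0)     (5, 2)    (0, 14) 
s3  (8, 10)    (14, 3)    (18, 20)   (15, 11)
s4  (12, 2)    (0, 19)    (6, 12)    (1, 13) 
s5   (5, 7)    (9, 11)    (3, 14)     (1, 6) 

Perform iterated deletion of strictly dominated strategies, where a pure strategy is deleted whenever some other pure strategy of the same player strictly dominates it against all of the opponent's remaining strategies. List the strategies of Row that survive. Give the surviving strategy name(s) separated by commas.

Row s5 is eliminated: s3 beats it against every remaining column (Opt1: 8>5, Opt2: 14>9, Opt3: 18>3, Opt4: 15>1).
Column Opt1 is eliminated: Opt4 beats it against every remaining row (s1: 14>12, s2: 14>2, s3: 11>10, s4: 13>2).
For Row, s3 strictly dominates s4 on the remaining columns (Opt2: 14>0, Opt3: 18>6, Opt4: 15>1); eliminate s4.
Among the remaining strategies, none is strictly dominated by another pure strategy of the same player, so the elimination stops.
Surviving strategies — Row: {s1, s2, s3}; Column: {Opt2, Opt3, Opt4}.

s1, s2, s3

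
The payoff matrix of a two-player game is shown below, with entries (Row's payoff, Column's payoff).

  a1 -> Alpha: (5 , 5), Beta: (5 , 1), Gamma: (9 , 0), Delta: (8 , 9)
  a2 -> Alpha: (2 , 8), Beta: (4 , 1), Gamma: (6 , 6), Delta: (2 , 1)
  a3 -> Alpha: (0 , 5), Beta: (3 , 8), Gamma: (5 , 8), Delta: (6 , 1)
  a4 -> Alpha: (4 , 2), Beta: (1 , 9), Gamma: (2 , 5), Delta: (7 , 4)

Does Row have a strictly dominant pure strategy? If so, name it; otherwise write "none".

a1 vs a2: Alpha: 5>2, Beta: 5>4, Gamma: 9>6, Delta: 8>2.
a1 vs a3: Alpha: 5>0, Beta: 5>3, Gamma: 9>5, Delta: 8>6.
a1 vs a4: Alpha: 5>4, Beta: 5>1, Gamma: 9>2, Delta: 8>7.
a1 strictly beats every other strategy against every opponent action, so it is strictly dominant.

a1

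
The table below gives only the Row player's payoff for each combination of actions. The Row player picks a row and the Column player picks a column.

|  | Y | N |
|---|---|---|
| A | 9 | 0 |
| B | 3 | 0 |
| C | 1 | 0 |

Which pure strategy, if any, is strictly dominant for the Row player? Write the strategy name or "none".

A fails to dominate B at N (0=0).
B fails to dominate A at Y (3<9).
C fails to dominate A at Y (1<9).
No single strategy dominates all the others.

none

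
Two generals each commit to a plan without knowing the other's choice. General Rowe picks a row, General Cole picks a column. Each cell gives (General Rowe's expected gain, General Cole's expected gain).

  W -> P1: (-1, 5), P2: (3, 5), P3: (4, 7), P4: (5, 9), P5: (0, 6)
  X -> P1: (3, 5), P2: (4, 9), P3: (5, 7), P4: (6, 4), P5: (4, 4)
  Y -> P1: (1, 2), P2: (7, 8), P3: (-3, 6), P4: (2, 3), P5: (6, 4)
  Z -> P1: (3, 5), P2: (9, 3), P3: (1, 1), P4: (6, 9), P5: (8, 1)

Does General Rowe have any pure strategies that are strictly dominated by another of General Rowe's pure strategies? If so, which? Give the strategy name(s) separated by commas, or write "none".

X strictly dominates W — P1: 3>-1, P2: 4>3, P3: 5>4, P4: 6>5, P5: 4>0.
X: no other strategy beats it everywhere (W at P1 (3>-1); Y at P1 (3>1); Z at P1 (3=3)).
Y is strictly dominated by Z (P1: 3>1, P2: 9>7, P3: 1>-3, P4: 6>2, P5: 8>6).
Z is not dominated — it holds its own against W at P1 (3>-1); X at P1 (3=3); Y at P1 (3>1).

W, Y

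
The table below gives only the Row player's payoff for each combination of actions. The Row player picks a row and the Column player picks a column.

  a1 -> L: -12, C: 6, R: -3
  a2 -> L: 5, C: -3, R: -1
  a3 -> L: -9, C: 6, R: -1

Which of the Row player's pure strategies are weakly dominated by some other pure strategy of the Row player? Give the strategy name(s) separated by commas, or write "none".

a1: dominated, since a3 does at least as well everywhere (L: -9>-12, C: 6=6, R: -1>-3).
a2: no other strategy beats it everywhere (a1 at L (5>-12); a3 at L (5>-9)).
a3: no other strategy beats it everywhere (a1 at L (-9>-12); a2 at C (6>-3)).

a1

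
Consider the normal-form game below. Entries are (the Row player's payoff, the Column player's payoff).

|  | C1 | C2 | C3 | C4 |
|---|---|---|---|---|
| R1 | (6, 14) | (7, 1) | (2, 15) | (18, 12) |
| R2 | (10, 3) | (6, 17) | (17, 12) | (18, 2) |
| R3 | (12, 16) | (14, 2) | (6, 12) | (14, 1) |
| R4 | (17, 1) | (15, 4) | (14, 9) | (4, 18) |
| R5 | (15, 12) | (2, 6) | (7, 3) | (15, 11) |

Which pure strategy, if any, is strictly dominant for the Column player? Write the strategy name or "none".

none

C1 fails to dominate C2 at R2 (3<17).
C2 fails to dominate C1 at R1 (1<14).
C3 fails to dominate C1 at R3 (12<16).
C4 fails to dominate C1 at R1 (12<14).
No single strategy dominates all the others.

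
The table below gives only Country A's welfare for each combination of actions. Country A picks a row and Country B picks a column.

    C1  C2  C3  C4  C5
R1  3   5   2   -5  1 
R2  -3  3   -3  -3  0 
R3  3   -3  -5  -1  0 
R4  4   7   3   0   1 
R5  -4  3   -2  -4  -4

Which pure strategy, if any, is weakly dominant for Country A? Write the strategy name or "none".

R4 vs R1: C1: 4>3, C2: 7>5, C3: 3>2, C4: 0>-5, C5: 1=1.
R4 vs R2: C1: 4>-3, C2: 7>3, C3: 3>-3, C4: 0>-3, C5: 1>0.
R4 vs R3: C1: 4>3, C2: 7>-3, C3: 3>-5, C4: 0>-1, C5: 1>0.
R4 vs R5: C1: 4>-4, C2: 7>3, C3: 3>-2, C4: 0>-4, C5: 1>-4.
R4 is at least as good as every other strategy against every opponent action, so it is weakly dominant.

R4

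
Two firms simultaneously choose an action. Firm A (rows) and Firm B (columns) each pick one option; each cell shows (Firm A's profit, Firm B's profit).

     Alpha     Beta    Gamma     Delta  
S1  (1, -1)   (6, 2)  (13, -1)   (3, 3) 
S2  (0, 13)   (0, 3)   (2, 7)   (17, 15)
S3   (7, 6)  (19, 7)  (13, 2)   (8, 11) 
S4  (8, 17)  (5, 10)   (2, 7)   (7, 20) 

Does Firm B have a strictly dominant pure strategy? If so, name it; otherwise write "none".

Delta vs Alpha: S1: 3>-1, S2: 15>13, S3: 11>6, S4: 20>17.
Delta vs Beta: S1: 3>2, S2: 15>3, S3: 11>7, S4: 20>10.
Delta vs Gamma: S1: 3>-1, S2: 15>7, S3: 11>2, S4: 20>7.
Delta strictly beats every other strategy against every opponent action, so it is strictly dominant.

Delta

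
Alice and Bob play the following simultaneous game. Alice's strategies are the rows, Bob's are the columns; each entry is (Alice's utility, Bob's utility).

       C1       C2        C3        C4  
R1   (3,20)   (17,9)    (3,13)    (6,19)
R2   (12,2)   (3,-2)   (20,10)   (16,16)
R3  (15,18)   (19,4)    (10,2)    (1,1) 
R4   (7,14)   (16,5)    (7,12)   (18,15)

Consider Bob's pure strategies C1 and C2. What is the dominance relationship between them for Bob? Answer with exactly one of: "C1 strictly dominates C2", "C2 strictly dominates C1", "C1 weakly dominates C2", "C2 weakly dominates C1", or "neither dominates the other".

C1 strictly dominates C2

C1's payoffs vs C2's, by Alice's action — R1: 20>9, R2: 2>-2, R3: 18>4, R4: 14>5.
C1 gives a strictly higher payoff against every action of Alice, so C1 strictly dominates C2.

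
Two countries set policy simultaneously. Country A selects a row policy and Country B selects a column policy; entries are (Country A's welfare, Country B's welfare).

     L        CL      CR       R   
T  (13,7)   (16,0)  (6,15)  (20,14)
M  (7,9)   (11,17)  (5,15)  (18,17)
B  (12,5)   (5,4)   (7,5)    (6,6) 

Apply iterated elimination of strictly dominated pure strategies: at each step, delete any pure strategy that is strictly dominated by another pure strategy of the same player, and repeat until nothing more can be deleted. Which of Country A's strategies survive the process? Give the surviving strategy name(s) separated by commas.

Country A's strategy M is strictly dominated by T (L: 13>7, CL: 16>11, CR: 6>5, R: 20>18) and is removed.
Column L is eliminated: R beats it against every remaining row (T: 14>7, B: 6>5).
For Country B, CR strictly dominates CL on the remaining rows (T: 15>0, B: 5>4); eliminate CL.
Among the remaining strategies, none is strictly dominated by another pure strategy of the same player, so the elimination stops.
Surviving strategies — Country A: {T, B}; Country B: {CR, R}.

T, B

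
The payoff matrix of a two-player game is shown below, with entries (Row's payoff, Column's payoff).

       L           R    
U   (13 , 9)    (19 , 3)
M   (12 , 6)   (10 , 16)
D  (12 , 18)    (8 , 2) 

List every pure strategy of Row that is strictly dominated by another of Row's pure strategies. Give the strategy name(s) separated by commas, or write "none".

U: no other strategy beats it everywhere (M at L (13>12); D at L (13>12)).
M: dominated, since U does at least as well everywhere (L: 13>12, R: 19>10).
D: dominated, since U does at least as well everywhere (L: 13>12, R: 19>8).

M, D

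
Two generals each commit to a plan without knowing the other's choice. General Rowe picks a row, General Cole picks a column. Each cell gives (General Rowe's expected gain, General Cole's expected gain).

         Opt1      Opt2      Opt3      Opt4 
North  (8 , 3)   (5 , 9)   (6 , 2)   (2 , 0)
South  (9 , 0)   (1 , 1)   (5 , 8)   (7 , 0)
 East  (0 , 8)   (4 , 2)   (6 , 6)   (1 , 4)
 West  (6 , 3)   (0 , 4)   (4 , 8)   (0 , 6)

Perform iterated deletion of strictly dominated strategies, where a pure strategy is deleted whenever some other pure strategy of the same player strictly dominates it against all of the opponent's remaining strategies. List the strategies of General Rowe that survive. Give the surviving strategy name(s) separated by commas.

For General Rowe, North strictly dominates West on the remaining columns (Opt1: 8>6, Opt2: 5>0, Opt3: 6>4, Opt4: 2>0); eliminate West.
General Cole's strategy Opt4 is strictly dominated by Opt3 (North: 2>0, South: 8>0, East: 6>4) and is removed.
Among the remaining strategies, none is strictly dominated by another pure strategy of the same player, so the elimination stops.
Surviving strategies — General Rowe: {North, South, East}; General Cole: {Opt1, Opt2, Opt3}.

North, South, East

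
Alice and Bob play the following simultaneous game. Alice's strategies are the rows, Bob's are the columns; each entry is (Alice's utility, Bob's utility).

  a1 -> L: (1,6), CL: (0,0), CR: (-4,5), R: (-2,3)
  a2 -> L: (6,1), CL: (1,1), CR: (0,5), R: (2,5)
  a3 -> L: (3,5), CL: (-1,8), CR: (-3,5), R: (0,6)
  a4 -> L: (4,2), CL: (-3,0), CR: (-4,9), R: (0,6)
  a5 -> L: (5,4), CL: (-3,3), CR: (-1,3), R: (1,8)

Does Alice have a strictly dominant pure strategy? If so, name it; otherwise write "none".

a2 vs a1: L: 6>1, CL: 1>0, CR: 0>-4, R: 2>-2.
a2 vs a3: L: 6>3, CL: 1>-1, CR: 0>-3, R: 2>0.
a2 vs a4: L: 6>4, CL: 1>-3, CR: 0>-4, R: 2>0.
a2 vs a5: L: 6>5, CL: 1>-3, CR: 0>-1, R: 2>1.
a2 strictly beats every other strategy against every opponent action, so it is strictly dominant.

a2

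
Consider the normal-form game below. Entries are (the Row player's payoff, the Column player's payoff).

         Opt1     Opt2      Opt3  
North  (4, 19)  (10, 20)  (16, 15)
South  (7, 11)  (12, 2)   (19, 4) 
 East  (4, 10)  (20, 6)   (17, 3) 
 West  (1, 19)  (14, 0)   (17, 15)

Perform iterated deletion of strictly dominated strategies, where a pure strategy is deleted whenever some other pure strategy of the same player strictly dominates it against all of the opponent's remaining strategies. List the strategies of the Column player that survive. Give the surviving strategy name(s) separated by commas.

Opt1

The Row player's strategy North is strictly dominated by South (Opt1: 7>4, Opt2: 12>10, Opt3: 19>16) and is removed.
Column Opt2 is eliminated: Opt1 beats it against every remaining row (South: 11>2, East: 10>6, West: 19>0).
The Row player's strategy East is strictly dominated by South (Opt1: 7>4, Opt3: 19>17) and is removed.
For the Row player, South strictly dominates West on the remaining columns (Opt1: 7>1, Opt3: 19>17); eliminate West.
Column Opt3 is eliminated: Opt1 beats it against every remaining row (South: 11>4).
Among the remaining strategies, none is strictly dominated by another pure strategy of the same player, so the elimination stops.
Surviving strategies — the Row player: {South}; the Column player: {Opt1}.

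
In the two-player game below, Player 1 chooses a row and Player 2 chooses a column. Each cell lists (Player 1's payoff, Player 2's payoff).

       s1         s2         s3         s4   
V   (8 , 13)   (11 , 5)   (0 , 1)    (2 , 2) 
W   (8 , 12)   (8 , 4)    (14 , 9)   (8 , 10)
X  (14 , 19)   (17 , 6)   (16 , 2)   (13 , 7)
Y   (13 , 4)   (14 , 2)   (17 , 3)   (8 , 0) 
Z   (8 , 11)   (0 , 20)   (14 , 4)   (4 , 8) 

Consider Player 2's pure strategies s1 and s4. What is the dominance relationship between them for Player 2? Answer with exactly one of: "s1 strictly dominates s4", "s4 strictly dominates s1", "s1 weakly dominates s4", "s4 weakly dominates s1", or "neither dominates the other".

s1 strictly dominates s4

s1's payoffs vs s4's, by Player 1's action — V: 13>2, W: 12>10, X: 19>7, Y: 4>0, Z: 11>8.
Every comparison favours s1, so s1 strictly dominates s4.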